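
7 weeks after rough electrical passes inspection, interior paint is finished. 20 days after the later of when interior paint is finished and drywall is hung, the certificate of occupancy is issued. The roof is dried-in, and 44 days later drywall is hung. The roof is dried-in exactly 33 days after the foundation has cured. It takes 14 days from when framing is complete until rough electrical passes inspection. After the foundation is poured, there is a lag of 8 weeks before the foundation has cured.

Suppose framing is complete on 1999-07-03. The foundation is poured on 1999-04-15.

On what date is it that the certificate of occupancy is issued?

Framing is complete: Jul 3, 1999.
Rough electrical passes inspection: Jul 3, 1999 + 14 days = Jul 17, 1999.
Interior paint is finished: Jul 17, 1999 + 7 weeks = Sep 4, 1999.
The foundation is poured: Apr 15, 1999.
The foundation has cured: Apr 15, 1999 + 8 weeks = Jun 10, 1999.
The roof is dried-in: Jun 10, 1999 + 33 days = Jul 13, 1999.
Drywall is hung: Jul 13, 1999 + 44 days = Aug 26, 1999.
Both prerequisites met — interior paint is finished (Sep 4, 1999), drywall is hung (Aug 26, 1999); the later is Sep 4, 1999.
The certificate of occupancy is issued: Sep 4, 1999 + 20 days = Sep 24, 1999.

1999-09-24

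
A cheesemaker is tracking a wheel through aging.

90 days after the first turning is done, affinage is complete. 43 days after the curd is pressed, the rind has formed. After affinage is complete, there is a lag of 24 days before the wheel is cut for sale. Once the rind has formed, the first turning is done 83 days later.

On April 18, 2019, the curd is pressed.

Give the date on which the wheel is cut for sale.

December 14, 2019

The curd is pressed: Apr 18, 2019.
The rind has formed: Apr 18, 2019 + 43 days = May 31, 2019.
The first turning is done: May 31, 2019 + 83 days = Aug 22, 2019.
Affinage is complete: Aug 22, 2019 + 90 days = Nov 20, 2019.
The wheel is cut for sale: Nov 20, 2019 + 24 days = Dec 14, 2019.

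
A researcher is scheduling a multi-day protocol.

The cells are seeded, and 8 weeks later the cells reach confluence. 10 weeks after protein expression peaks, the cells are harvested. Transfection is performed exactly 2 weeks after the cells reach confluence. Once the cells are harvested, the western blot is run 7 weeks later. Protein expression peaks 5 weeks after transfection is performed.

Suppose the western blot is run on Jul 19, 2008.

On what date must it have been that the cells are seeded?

The western blot is run: Jul 19, 2008.
The cells are harvested: Jul 19, 2008 − 7 weeks = May 31, 2008.
Protein expression peaks: May 31, 2008 − 10 weeks = Mar 22, 2008.
Transfection is performed: Mar 22, 2008 − 5 weeks = Feb 16, 2008.
The cells reach confluence: Feb 16, 2008 − 2 weeks = Feb 2, 2008.
The cells are seeded: Feb 2, 2008 − 8 weeks = Dec 8, 2007.

Dec 8, 2007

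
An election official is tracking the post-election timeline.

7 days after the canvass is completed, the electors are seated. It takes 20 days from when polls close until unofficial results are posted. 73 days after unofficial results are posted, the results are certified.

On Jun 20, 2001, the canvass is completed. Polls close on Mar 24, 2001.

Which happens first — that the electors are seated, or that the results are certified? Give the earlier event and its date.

The canvass is completed: Jun 20, 2001.
The electors are seated: Jun 20, 2001 + 7 days = Jun 27, 2001.
Polls close: Mar 24, 2001.
Unofficial results are posted: Mar 24, 2001 + 20 days = Apr 13, 2001.
The results are certified: Apr 13, 2001 + 73 days = Jun 25, 2001.
Comparing: the electors are seated on Jun 27, 2001 vs the results are certified on Jun 25, 2001. Earlier: the results are certified.

The results are certified — Jun 25, 2001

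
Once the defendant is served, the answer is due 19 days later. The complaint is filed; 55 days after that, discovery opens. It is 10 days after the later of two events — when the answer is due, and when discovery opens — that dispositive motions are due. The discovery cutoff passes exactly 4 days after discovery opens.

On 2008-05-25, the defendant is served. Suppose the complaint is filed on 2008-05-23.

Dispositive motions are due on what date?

The defendant is served: May 25, 2008.
The answer is due: May 25, 2008 + 19 days = Jun 13, 2008.
The complaint is filed: May 23, 2008.
Discovery opens: May 23, 2008 + 55 days = Jul 17, 2008.
Both prerequisites met — the answer is due (Jun 13, 2008), discovery opens (Jul 17, 2008); the later is Jul 17, 2008.
Dispositive motions are due: Jul 17, 2008 + 10 days = Jul 27, 2008.

2008-07-27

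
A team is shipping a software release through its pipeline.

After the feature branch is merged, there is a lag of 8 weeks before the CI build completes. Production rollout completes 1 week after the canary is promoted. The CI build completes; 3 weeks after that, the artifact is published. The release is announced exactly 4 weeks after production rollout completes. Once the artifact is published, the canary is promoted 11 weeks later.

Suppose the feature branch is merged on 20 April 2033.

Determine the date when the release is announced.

The feature branch is merged: Apr 20, 2033.
The CI build completes: Apr 20, 2033 + 8 weeks = Jun 15, 2033.
The artifact is published: Jun 15, 2033 + 3 weeks = Jul 6, 2033.
The canary is promoted: Jul 6, 2033 + 11 weeks = Sep 21, 2033.
Production rollout completes: Sep 21, 2033 + 1 week = Sep 28, 2033.
The release is announced: Sep 28, 2033 + 4 weeks = Oct 26, 2033.

26 October 2033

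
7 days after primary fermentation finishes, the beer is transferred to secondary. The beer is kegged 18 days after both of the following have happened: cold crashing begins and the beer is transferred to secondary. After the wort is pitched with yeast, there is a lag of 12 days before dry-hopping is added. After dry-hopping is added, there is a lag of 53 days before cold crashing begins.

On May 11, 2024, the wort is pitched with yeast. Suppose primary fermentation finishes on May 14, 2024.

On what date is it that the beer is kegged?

The wort is pitched with yeast: May 11, 2024.
Dry-hopping is added: May 11, 2024 + 12 days = May 23, 2024.
Cold crashing begins: May 23, 2024 + 53 days = Jul 15, 2024.
Primary fermentation finishes: May 14, 2024.
The beer is transferred to secondary: May 14, 2024 + 7 days = May 21, 2024.
Both prerequisites met — cold crashing begins (Jul 15, 2024), the beer is transferred to secondary (May 21, 2024); the later is Jul 15, 2024.
The beer is kegged: Jul 15, 2024 + 18 days = Aug 2, 2024.

August 2, 2024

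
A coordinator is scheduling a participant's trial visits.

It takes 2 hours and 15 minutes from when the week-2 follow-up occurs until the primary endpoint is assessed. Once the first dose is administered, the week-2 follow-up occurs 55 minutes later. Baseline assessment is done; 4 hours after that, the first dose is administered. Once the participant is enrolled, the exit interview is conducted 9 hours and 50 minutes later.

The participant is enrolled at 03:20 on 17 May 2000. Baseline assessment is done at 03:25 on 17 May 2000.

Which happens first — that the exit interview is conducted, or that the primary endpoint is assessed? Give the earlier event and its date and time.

The participant is enrolled: 03:20 May 17, 2000.
The exit interview is conducted: 03:20 May 17, 2000 + 9h50m = 13:10 May 17, 2000.
Baseline assessment is done: 03:25 May 17, 2000.
The first dose is administered: 03:25 May 17, 2000 + 4h = 07:25 May 17, 2000.
The week-2 follow-up occurs: 07:25 May 17, 2000 + 55m = 08:20 May 17, 2000.
The primary endpoint is assessed: 08:20 May 17, 2000 + 2h15m = 10:35 May 17, 2000.
Comparing: the exit interview is conducted at 13:10 May 17, 2000 vs the primary endpoint is assessed at 10:35 May 17, 2000. Earlier: the primary endpoint is assessed.

The primary endpoint is assessed — 10:35 on 17 May 2000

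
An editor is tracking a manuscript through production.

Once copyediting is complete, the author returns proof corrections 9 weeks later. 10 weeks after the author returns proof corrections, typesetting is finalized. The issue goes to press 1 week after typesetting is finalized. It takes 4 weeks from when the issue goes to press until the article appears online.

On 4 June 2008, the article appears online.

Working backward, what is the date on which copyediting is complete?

19 December 2007

The article appears online: Jun 4, 2008.
The issue goes to press: Jun 4, 2008 − 4 weeks = May 7, 2008.
Typesetting is finalized: May 7, 2008 − 1 week = Apr 30, 2008.
The author returns proof corrections: Apr 30, 2008 − 10 weeks = Feb 20, 2008.
Copyediting is complete: Feb 20, 2008 − 9 weeks = Dec 19, 2007.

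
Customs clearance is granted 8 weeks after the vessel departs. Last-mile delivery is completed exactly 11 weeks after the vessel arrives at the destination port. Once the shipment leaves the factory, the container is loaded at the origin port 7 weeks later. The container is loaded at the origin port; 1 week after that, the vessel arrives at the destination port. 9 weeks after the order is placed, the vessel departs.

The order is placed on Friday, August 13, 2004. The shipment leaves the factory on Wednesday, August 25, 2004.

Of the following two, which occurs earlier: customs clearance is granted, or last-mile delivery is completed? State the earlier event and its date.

The order is placed: Aug 13, 2004.
The vessel departs: Aug 13, 2004 + 9 weeks = Oct 15, 2004.
Customs clearance is granted: Oct 15, 2004 + 8 weeks = Dec 10, 2004.
The shipment leaves the factory: Aug 25, 2004.
The container is loaded at the origin port: Aug 25, 2004 + 7 weeks = Oct 13, 2004.
The vessel arrives at the destination port: Oct 13, 2004 + 1 week = Oct 20, 2004.
Last-mile delivery is completed: Oct 20, 2004 + 11 weeks = Jan 5, 2005.
Comparing: customs clearance is granted on Dec 10, 2004 vs last-mile delivery is completed on Jan 5, 2005. Earlier: customs clearance is granted.

Customs clearance is granted — Friday, December 10, 2004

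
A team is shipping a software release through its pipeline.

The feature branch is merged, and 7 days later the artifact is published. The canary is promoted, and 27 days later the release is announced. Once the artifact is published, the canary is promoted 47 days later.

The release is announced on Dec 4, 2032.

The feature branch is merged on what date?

The release is announced: Dec 4, 2032.
The canary is promoted: Dec 4, 2032 − 27 days = Nov 7, 2032.
The artifact is published: Nov 7, 2032 − 47 days = Sep 21, 2032.
The feature branch is merged: Sep 21, 2032 − 7 days = Sep 14, 2032.

Sep 14, 2032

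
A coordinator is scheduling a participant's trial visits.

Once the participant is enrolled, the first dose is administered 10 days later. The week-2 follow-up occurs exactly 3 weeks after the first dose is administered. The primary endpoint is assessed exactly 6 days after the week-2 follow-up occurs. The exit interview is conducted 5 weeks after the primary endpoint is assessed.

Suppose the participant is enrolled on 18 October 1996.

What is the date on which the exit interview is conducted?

The participant is enrolled: Oct 18, 1996.
The first dose is administered: Oct 18, 1996 + 10 days = Oct 28, 1996.
The week-2 follow-up occurs: Oct 28, 1996 + 3 weeks = Nov 18, 1996.
The primary endpoint is assessed: Nov 18, 1996 + 6 days = Nov 24, 1996.
The exit interview is conducted: Nov 24, 1996 + 5 weeks = Dec 29, 1996.

29 December 1996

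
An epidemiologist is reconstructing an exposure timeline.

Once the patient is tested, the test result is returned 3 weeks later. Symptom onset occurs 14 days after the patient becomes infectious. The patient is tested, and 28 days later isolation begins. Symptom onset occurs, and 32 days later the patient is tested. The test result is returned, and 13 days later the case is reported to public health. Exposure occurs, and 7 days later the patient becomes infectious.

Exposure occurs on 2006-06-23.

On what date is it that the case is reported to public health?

2006-09-18

Exposure occurs: Jun 23, 2006.
The patient becomes infectious: Jun 23, 2006 + 7 days = Jun 30, 2006.
Symptom onset occurs: Jun 30, 2006 + 14 days = Jul 14, 2006.
The patient is tested: Jul 14, 2006 + 32 days = Aug 15, 2006.
The test result is returned: Aug 15, 2006 + 3 weeks = Sep 5, 2006.
The case is reported to public health: Sep 5, 2006 + 13 days = Sep 18, 2006.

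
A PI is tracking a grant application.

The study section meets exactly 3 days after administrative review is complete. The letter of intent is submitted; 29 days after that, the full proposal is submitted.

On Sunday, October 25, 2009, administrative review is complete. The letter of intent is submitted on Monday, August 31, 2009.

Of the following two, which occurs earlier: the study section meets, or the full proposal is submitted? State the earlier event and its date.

The full proposal is submitted — Tuesday, September 29, 2009

Administrative review is complete: Oct 25, 2009.
The study section meets: Oct 25, 2009 + 3 days = Oct 28, 2009.
The letter of intent is submitted: Aug 31, 2009.
The full proposal is submitted: Aug 31, 2009 + 29 days = Sep 29, 2009.
Comparing: the study section meets on Oct 28, 2009 vs the full proposal is submitted on Sep 29, 2009. Earlier: the full proposal is submitted.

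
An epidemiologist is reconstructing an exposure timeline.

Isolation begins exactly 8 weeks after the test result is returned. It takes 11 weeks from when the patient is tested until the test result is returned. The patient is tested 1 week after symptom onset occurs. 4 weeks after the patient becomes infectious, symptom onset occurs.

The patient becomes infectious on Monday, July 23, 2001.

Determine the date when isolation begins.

The patient becomes infectious: Jul 23, 2001.
Symptom onset occurs: Jul 23, 2001 + 4 weeks = Aug 20, 2001.
The patient is tested: Aug 20, 2001 + 1 week = Aug 27, 2001.
The test result is returned: Aug 27, 2001 + 11 weeks = Nov 12, 2001.
Isolation begins: Nov 12, 2001 + 8 weeks = Jan 7, 2002.

Monday, January 7, 2002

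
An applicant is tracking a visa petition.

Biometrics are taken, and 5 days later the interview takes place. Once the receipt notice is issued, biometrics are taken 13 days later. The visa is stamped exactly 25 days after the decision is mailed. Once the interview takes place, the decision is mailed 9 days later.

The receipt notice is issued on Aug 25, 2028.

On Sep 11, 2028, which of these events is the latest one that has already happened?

The receipt notice is issued: Aug 25, 2028.
Biometrics are taken: Aug 25, 2028 + 13 days = Sep 7, 2028.
The interview takes place: Sep 7, 2028 + 5 days = Sep 12, 2028.
The decision is mailed: Sep 12, 2028 + 9 days = Sep 21, 2028.
The visa is stamped: Sep 21, 2028 + 25 days = Oct 16, 2028.
Sep 11, 2028 falls between when biometrics are taken (Sep 7, 2028) and when the interview takes place (Sep 12, 2028).

Biometrics are taken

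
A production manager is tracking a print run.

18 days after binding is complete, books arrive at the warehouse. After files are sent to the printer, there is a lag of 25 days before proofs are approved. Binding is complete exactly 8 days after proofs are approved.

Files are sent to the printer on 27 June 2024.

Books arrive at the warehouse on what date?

Files are sent to the printer: Jun 27, 2024.
Proofs are approved: Jun 27, 2024 + 25 days = Jul 22, 2024.
Binding is complete: Jul 22, 2024 + 8 days = Jul 30, 2024.
Books arrive at the warehouse: Jul 30, 2024 + 18 days = Aug 17, 2024.

17 August 2024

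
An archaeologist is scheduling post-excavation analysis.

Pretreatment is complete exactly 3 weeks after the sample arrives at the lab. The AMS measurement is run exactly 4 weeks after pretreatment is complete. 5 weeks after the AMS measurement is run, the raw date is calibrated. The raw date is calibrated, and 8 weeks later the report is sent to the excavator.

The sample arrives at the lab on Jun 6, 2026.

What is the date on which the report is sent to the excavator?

Oct 24, 2026

The sample arrives at the lab: Jun 6, 2026.
Pretreatment is complete: Jun 6, 2026 + 3 weeks = Jun 27, 2026.
The AMS measurement is run: Jun 27, 2026 + 4 weeks = Jul 25, 2026.
The raw date is calibrated: Jul 25, 2026 + 5 weeks = Aug 29, 2026.
The report is sent to the excavator: Aug 29, 2026 + 8 weeks = Oct 24, 2026.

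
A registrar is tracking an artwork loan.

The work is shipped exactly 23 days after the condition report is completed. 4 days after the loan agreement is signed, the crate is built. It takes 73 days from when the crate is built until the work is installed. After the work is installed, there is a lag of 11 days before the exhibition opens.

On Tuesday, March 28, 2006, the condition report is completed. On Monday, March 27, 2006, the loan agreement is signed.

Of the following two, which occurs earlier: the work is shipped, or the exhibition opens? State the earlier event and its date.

The work is shipped — Thursday, April 20, 2006

The condition report is completed: Mar 28, 2006.
The work is shipped: Mar 28, 2006 + 23 days = Apr 20, 2006.
The loan agreement is signed: Mar 27, 2006.
The crate is built: Mar 27, 2006 + 4 days = Mar 31, 2006.
The work is installed: Mar 31, 2006 + 73 days = Jun 12, 2006.
The exhibition opens: Jun 12, 2006 + 11 days = Jun 23, 2006.
Comparing: the work is shipped on Apr 20, 2006 vs the exhibition opens on Jun 23, 2006. Earlier: the work is shipped.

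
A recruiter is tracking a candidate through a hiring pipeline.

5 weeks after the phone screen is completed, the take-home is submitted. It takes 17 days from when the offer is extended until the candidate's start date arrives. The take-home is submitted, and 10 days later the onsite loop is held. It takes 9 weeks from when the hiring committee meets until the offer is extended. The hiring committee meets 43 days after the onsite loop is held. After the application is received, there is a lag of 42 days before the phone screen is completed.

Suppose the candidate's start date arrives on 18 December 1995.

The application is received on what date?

The candidate's start date arrives: Dec 18, 1995.
The offer is extended: Dec 18, 1995 − 17 days = Dec 1, 1995.
The hiring committee meets: Dec 1, 1995 − 9 weeks = Sep 29, 1995.
The onsite loop is held: Sep 29, 1995 − 43 days = Aug 17, 1995.
The take-home is submitted: Aug 17, 1995 − 10 days = Aug 7, 1995.
The phone screen is completed: Aug 7, 1995 − 5 weeks = Jul 3, 1995.
The application is received: Jul 3, 1995 − 42 days = May 22, 1995.

22 May 1995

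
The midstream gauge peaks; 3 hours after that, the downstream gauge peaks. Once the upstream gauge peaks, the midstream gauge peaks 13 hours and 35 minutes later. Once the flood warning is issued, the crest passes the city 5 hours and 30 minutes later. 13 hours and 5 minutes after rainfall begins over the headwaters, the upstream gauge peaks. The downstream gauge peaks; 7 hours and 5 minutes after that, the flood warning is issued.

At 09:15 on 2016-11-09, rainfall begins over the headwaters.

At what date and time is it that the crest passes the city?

03:30 on 2016-11-11

Rainfall begins over the headwaters: 09:15 Nov 9, 2016.
The upstream gauge peaks: 09:15 Nov 9, 2016 + 13h05m = 22:20 Nov 9, 2016.
The midstream gauge peaks: 22:20 Nov 9, 2016 + 13h35m = 11:55 Nov 10, 2016.
The downstream gauge peaks: 11:55 Nov 10, 2016 + 3h = 14:55 Nov 10, 2016.
The flood warning is issued: 14:55 Nov 10, 2016 + 7h05m = 22:00 Nov 10, 2016.
The crest passes the city: 22:00 Nov 10, 2016 + 5h30m = 03:30 Nov 11, 2016.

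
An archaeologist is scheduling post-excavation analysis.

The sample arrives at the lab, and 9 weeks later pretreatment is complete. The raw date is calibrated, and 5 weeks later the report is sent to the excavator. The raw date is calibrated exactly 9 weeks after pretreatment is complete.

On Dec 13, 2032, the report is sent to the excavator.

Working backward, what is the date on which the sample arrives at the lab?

The report is sent to the excavator: Dec 13, 2032.
The raw date is calibrated: Dec 13, 2032 − 5 weeks = Nov 8, 2032.
Pretreatment is complete: Nov 8, 2032 − 9 weeks = Sep 6, 2032.
The sample arrives at the lab: Sep 6, 2032 − 9 weeks = Jul 5, 2032.

Jul 5, 2032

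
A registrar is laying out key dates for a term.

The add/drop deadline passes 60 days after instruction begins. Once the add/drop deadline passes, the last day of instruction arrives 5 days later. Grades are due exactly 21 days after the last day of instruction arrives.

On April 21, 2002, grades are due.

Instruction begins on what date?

January 25, 2002

Grades are due: Apr 21, 2002.
The last day of instruction arrives: Apr 21, 2002 − 21 days = Mar 31, 2002.
The add/drop deadline passes: Mar 31, 2002 − 5 days = Mar 26, 2002.
Instruction begins: Mar 26, 2002 − 60 days = Jan 25, 2002.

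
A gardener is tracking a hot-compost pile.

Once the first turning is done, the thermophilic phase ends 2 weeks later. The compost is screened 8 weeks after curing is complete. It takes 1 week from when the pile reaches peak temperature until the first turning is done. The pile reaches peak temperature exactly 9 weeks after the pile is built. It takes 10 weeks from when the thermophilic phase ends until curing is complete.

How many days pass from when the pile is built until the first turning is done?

Causal path: the pile is built → the pile reaches peak temperature → the first turning is done.
Total delay along the path: 9 + 1 weeks = 10 weeks = 70 days.

70 days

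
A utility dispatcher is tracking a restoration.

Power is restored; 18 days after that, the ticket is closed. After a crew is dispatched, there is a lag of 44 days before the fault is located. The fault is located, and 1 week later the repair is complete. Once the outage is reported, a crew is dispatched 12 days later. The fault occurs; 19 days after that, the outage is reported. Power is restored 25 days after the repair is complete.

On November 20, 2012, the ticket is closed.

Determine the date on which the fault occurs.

July 18, 2012

The ticket is closed: Nov 20, 2012.
Power is restored: Nov 20, 2012 − 18 days = Nov 2, 2012.
The repair is complete: Nov 2, 2012 − 25 days = Oct 8, 2012.
The fault is located: Oct 8, 2012 − 1 week = Oct 1, 2012.
A crew is dispatched: Oct 1, 2012 − 44 days = Aug 18, 2012.
The outage is reported: Aug 18, 2012 − 12 days = Aug 6, 2012.
The fault occurs: Aug 6, 2012 − 19 days = Jul 18, 2012.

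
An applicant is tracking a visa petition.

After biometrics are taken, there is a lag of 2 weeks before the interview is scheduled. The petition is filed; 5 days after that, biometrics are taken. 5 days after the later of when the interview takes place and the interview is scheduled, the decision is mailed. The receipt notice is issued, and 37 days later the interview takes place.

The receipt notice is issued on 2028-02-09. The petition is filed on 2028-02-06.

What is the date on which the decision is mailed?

2028-03-22

The receipt notice is issued: Feb 9, 2028.
The interview takes place: Feb 9, 2028 + 37 days = Mar 17, 2028.
The petition is filed: Feb 6, 2028.
Biometrics are taken: Feb 6, 2028 + 5 days = Feb 11, 2028.
The interview is scheduled: Feb 11, 2028 + 2 weeks = Feb 25, 2028.
Both prerequisites met — the interview takes place (Mar 17, 2028), the interview is scheduled (Feb 25, 2028); the later is Mar 17, 2028.
The decision is mailed: Mar 17, 2028 + 5 days = Mar 22, 2028.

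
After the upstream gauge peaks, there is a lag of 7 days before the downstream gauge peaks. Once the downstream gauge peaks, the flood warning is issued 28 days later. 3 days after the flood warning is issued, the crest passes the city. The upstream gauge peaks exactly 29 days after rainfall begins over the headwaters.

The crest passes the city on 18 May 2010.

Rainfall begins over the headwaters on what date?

The crest passes the city: May 18, 2010.
The flood warning is issued: May 18, 2010 − 3 days = May 15, 2010.
The downstream gauge peaks: May 15, 2010 − 28 days = Apr 17, 2010.
The upstream gauge peaks: Apr 17, 2010 − 7 days = Apr 10, 2010.
Rainfall begins over the headwaters: Apr 10, 2010 − 29 days = Mar 12, 2010.

12 March 2010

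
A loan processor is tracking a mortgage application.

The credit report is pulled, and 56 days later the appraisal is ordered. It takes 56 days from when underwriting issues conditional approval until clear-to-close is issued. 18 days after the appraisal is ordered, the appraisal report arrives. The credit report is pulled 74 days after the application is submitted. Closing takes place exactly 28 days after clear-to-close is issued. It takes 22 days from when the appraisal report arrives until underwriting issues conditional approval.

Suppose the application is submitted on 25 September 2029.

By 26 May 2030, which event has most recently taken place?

Clear-to-close is issued

The application is submitted: Sep 25, 2029.
The credit report is pulled: Sep 25, 2029 + 74 days = Dec 8, 2029.
The appraisal is ordered: Dec 8, 2029 + 56 days = Feb 2, 2030.
The appraisal report arrives: Feb 2, 2030 + 18 days = Feb 20, 2030.
Underwriting issues conditional approval: Feb 20, 2030 + 22 days = Mar 14, 2030.
Clear-to-close is issued: Mar 14, 2030 + 56 days = May 9, 2030.
Closing takes place: May 9, 2030 + 28 days = Jun 6, 2030.
May 26, 2030 falls between when clear-to-close is issued (May 9, 2030) and when closing takes place (Jun 6, 2030).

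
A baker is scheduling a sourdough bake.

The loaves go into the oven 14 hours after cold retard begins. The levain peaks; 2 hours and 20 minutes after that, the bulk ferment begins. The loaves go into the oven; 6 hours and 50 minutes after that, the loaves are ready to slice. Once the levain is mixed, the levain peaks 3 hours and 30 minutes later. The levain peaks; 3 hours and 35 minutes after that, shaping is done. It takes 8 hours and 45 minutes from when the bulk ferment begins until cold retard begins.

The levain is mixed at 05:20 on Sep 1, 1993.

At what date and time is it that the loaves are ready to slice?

The levain is mixed: 05:20 Sep 1, 1993.
The levain peaks: 05:20 Sep 1, 1993 + 3h30m = 08:50 Sep 1, 1993.
The bulk ferment begins: 08:50 Sep 1, 1993 + 2h20m = 11:10 Sep 1, 1993.
Cold retard begins: 11:10 Sep 1, 1993 + 8h45m = 19:55 Sep 1, 1993.
The loaves go into the oven: 19:55 Sep 1, 1993 + 14h = 09:55 Sep 2, 1993.
The loaves are ready to slice: 09:55 Sep 2, 1993 + 6h50m = 16:45 Sep 2, 1993.

16:45 on Sep 2, 1993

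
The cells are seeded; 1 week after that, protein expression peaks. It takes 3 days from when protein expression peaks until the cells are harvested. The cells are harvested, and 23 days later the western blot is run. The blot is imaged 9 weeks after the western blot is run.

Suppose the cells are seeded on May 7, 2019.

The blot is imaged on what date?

Aug 11, 2019

The cells are seeded: May 7, 2019.
Protein expression peaks: May 7, 2019 + 1 week = May 14, 2019.
The cells are harvested: May 14, 2019 + 3 days = May 17, 2019.
The western blot is run: May 17, 2019 + 23 days = Jun 9, 2019.
The blot is imaged: Jun 9, 2019 + 9 weeks = Aug 11, 2019.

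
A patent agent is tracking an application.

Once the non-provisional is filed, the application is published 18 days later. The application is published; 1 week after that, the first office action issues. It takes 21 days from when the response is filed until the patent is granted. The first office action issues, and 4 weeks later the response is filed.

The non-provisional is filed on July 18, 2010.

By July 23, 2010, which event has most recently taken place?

The non-provisional is filed

The non-provisional is filed: Jul 18, 2010.
The application is published: Jul 18, 2010 + 18 days = Aug 5, 2010.
The first office action issues: Aug 5, 2010 + 1 week = Aug 12, 2010.
The response is filed: Aug 12, 2010 + 4 weeks = Sep 9, 2010.
The patent is granted: Sep 9, 2010 + 21 days = Sep 30, 2010.
Jul 23, 2010 falls between when the non-provisional is filed (Jul 18, 2010) and when the application is published (Aug 5, 2010).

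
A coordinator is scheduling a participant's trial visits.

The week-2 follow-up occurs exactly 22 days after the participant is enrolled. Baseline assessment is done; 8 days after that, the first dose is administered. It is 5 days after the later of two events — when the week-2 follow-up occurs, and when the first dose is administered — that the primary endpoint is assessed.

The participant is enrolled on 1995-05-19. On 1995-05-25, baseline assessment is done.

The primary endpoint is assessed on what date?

1995-06-15

The participant is enrolled: May 19, 1995.
The week-2 follow-up occurs: May 19, 1995 + 22 days = Jun 10, 1995.
Baseline assessment is done: May 25, 1995.
The first dose is administered: May 25, 1995 + 8 days = Jun 2, 1995.
Both prerequisites met — the week-2 follow-up occurs (Jun 10, 1995), the first dose is administered (Jun 2, 1995); the later is Jun 10, 1995.
The primary endpoint is assessed: Jun 10, 1995 + 5 days = Jun 15, 1995.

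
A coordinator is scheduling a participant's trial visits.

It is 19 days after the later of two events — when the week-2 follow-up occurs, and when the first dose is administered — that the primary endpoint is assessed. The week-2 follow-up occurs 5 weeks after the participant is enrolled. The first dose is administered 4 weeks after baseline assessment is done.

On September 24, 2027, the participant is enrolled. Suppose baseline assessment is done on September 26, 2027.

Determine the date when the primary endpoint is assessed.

The participant is enrolled: Sep 24, 2027.
The week-2 follow-up occurs: Sep 24, 2027 + 5 weeks = Oct 29, 2027.
Baseline assessment is done: Sep 26, 2027.
The first dose is administered: Sep 26, 2027 + 4 weeks = Oct 24, 2027.
Both prerequisites met — the week-2 follow-up occurs (Oct 29, 2027), the first dose is administered (Oct 24, 2027); the later is Oct 29, 2027.
The primary endpoint is assessed: Oct 29, 2027 + 19 days = Nov 17, 2027.

November 17, 2027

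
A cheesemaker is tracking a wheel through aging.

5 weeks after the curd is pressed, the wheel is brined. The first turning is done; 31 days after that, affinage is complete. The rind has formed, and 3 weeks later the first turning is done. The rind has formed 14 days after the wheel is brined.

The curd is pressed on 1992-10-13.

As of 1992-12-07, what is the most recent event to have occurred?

The curd is pressed: Oct 13, 1992.
The wheel is brined: Oct 13, 1992 + 5 weeks = Nov 17, 1992.
The rind has formed: Nov 17, 1992 + 14 days = Dec 1, 1992.
The first turning is done: Dec 1, 1992 + 3 weeks = Dec 22, 1992.
Affinage is complete: Dec 22, 1992 + 31 days = Jan 22, 1993.
Dec 7, 1992 falls between when the rind has formed (Dec 1, 1992) and when the first turning is done (Dec 22, 1992).

The rind has formed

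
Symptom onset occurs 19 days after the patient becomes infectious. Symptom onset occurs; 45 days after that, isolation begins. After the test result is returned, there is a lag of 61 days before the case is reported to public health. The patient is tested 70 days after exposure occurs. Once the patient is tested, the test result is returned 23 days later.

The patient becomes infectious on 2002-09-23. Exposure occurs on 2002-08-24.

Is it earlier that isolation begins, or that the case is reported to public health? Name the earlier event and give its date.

The patient becomes infectious: Sep 23, 2002.
Symptom onset occurs: Sep 23, 2002 + 19 days = Oct 12, 2002.
Isolation begins: Oct 12, 2002 + 45 days = Nov 26, 2002.
Exposure occurs: Aug 24, 2002.
The patient is tested: Aug 24, 2002 + 70 days = Nov 2, 2002.
The test result is returned: Nov 2, 2002 + 23 days = Nov 25, 2002.
The case is reported to public health: Nov 25, 2002 + 61 days = Jan 25, 2003.
Comparing: isolation begins on Nov 26, 2002 vs the case is reported to public health on Jan 25, 2003. Earlier: isolation begins.

Isolation begins — 2002-11-26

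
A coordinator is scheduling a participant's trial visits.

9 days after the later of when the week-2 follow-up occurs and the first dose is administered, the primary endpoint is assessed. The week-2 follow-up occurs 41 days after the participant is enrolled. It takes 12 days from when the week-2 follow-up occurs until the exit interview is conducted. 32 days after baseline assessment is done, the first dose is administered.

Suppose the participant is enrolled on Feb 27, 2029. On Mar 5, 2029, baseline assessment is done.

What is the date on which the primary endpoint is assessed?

The participant is enrolled: Feb 27, 2029.
The week-2 follow-up occurs: Feb 27, 2029 + 41 days = Apr 9, 2029.
Baseline assessment is done: Mar 5, 2029.
The first dose is administered: Mar 5, 2029 + 32 days = Apr 6, 2029.
Both prerequisites met — the week-2 follow-up occurs (Apr 9, 2029), the first dose is administered (Apr 6, 2029); the later is Apr 9, 2029.
The primary endpoint is assessed: Apr 9, 2029 + 9 days = Apr 18, 2029.

Apr 18, 2029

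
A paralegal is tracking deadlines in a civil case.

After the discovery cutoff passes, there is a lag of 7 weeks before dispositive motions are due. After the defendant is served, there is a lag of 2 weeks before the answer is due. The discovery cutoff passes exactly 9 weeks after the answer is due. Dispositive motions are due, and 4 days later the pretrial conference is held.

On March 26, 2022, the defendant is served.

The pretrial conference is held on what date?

The defendant is served: Mar 26, 2022.
The answer is due: Mar 26, 2022 + 2 weeks = Apr 9, 2022.
The discovery cutoff passes: Apr 9, 2022 + 9 weeks = Jun 11, 2022.
Dispositive motions are due: Jun 11, 2022 + 7 weeks = Jul 30, 2022.
The pretrial conference is held: Jul 30, 2022 + 4 days = Aug 3, 2022.

August 3, 2022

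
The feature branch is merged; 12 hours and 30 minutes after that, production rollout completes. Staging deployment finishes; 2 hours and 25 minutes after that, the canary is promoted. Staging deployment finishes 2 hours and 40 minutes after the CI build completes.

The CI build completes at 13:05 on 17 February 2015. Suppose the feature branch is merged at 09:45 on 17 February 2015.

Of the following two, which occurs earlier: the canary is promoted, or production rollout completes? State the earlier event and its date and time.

The canary is promoted — 18:10 on 17 February 2015

The CI build completes: 13:05 Feb 17, 2015.
Staging deployment finishes: 13:05 Feb 17, 2015 + 2h40m = 15:45 Feb 17, 2015.
The canary is promoted: 15:45 Feb 17, 2015 + 2h25m = 18:10 Feb 17, 2015.
The feature branch is merged: 09:45 Feb 17, 2015.
Production rollout completes: 09:45 Feb 17, 2015 + 12h30m = 22:15 Feb 17, 2015.
Comparing: the canary is promoted at 18:10 Feb 17, 2015 vs production rollout completes at 22:15 Feb 17, 2015. Earlier: the canary is promoted.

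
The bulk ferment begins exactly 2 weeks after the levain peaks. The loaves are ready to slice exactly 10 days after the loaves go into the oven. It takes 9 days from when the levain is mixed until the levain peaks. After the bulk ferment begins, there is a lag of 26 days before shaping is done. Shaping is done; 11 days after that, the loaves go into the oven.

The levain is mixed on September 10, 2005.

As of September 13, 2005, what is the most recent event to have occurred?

The levain is mixed: Sep 10, 2005.
The levain peaks: Sep 10, 2005 + 9 days = Sep 19, 2005.
The bulk ferment begins: Sep 19, 2005 + 2 weeks = Oct 3, 2005.
Shaping is done: Oct 3, 2005 + 26 days = Oct 29, 2005.
The loaves go into the oven: Oct 29, 2005 + 11 days = Nov 9, 2005.
The loaves are ready to slice: Nov 9, 2005 + 10 days = Nov 19, 2005.
Sep 13, 2005 falls between when the levain is mixed (Sep 10, 2005) and when the levain peaks (Sep 19, 2005).

The levain is mixed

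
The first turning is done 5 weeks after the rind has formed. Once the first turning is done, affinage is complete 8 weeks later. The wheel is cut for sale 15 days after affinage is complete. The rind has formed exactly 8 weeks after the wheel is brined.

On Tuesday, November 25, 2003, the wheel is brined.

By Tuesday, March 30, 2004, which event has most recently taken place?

The first turning is done

The wheel is brined: Nov 25, 2003.
The rind has formed: Nov 25, 2003 + 8 weeks = Jan 20, 2004.
The first turning is done: Jan 20, 2004 + 5 weeks = Feb 24, 2004.
Affinage is complete: Feb 24, 2004 + 8 weeks = Apr 20, 2004.
The wheel is cut for sale: Apr 20, 2004 + 15 days = May 5, 2004.
Mar 30, 2004 falls between when the first turning is done (Feb 24, 2004) and when affinage is complete (Apr 20, 2004).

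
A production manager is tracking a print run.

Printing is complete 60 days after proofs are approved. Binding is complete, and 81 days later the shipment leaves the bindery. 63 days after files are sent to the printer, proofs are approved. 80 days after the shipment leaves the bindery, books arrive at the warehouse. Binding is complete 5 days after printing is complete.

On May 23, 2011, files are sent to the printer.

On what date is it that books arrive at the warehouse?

Mar 7, 2012

Files are sent to the printer: May 23, 2011.
Proofs are approved: May 23, 2011 + 63 days = Jul 25, 2011.
Printing is complete: Jul 25, 2011 + 60 days = Sep 23, 2011.
Binding is complete: Sep 23, 2011 + 5 days = Sep 28, 2011.
The shipment leaves the bindery: Sep 28, 2011 + 81 days = Dec 18, 2011.
Books arrive at the warehouse: Dec 18, 2011 + 80 days = Mar 7, 2012.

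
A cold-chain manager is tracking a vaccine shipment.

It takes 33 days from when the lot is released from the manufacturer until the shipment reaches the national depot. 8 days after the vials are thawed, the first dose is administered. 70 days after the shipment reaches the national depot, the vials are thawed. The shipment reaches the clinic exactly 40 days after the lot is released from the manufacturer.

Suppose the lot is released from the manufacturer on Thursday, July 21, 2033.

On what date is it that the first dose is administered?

The lot is released from the manufacturer: Jul 21, 2033.
The shipment reaches the national depot: Jul 21, 2033 + 33 days = Aug 23, 2033.
The vials are thawed: Aug 23, 2033 + 70 days = Nov 1, 2033.
The first dose is administered: Nov 1, 2033 + 8 days = Nov 9, 2033.

Wednesday, November 9, 2033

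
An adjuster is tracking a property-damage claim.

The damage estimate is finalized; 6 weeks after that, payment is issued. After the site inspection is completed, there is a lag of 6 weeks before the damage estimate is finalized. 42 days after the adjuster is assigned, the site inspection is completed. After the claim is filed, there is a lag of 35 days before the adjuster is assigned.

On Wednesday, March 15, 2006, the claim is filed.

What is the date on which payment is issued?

The claim is filed: Mar 15, 2006.
The adjuster is assigned: Mar 15, 2006 + 35 days = Apr 19, 2006.
The site inspection is completed: Apr 19, 2006 + 42 days = May 31, 2006.
The damage estimate is finalized: May 31, 2006 + 6 weeks = Jul 12, 2006.
Payment is issued: Jul 12, 2006 + 6 weeks = Aug 23, 2006.

Wednesday, August 23, 2006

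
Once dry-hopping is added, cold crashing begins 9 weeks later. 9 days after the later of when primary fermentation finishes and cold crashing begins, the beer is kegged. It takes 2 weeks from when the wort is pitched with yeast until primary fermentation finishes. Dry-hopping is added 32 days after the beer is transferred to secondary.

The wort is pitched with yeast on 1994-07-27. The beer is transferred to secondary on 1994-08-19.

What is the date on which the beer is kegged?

1994-12-01

The wort is pitched with yeast: Jul 27, 1994.
Primary fermentation finishes: Jul 27, 1994 + 2 weeks = Aug 10, 1994.
The beer is transferred to secondary: Aug 19, 1994.
Dry-hopping is added: Aug 19, 1994 + 32 days = Sep 20, 1994.
Cold crashing begins: Sep 20, 1994 + 9 weeks = Nov 22, 1994.
Both prerequisites met — primary fermentation finishes (Aug 10, 1994), cold crashing begins (Nov 22, 1994); the later is Nov 22, 1994.
The beer is kegged: Nov 22, 1994 + 9 days = Dec 1, 1994.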